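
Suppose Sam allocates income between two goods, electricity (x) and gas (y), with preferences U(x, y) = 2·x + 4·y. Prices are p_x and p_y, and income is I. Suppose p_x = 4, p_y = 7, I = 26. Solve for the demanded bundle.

x* = 0, y* = 3.7143

Perfect substitutes: compare marginal utility per dollar. 2/p_x vs 4/p_y → 0.5 vs 0.5714.
y gives more utility per dollar, so spend all income on y: y* = I/p_y, x* = 0.
Numerically: x* = 0, y* = 3.7143.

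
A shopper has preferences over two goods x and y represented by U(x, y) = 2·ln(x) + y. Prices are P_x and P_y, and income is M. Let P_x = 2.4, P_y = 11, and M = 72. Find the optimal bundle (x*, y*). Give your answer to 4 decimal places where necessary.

Set MRS = P_x/P_y: (2/x)/1 = P_x/P_y.
So x*(P_x,P_y) = 2·P_y/P_x, independent of income; and y* = (M − 2·P_y)/P_y.
At the given prices: x* = 2·11/2.4 = 9.1667, and y* = 4.5455.

x* = 9.1667, y* = 4.5455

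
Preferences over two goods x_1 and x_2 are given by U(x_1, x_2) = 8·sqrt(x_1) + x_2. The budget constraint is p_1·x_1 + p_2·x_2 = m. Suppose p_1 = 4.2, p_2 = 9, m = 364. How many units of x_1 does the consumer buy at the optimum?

Set MRS = p_1/p_2: 4·x_1^(−1/2) = p_1/p_2.
Solve: √x_1 = 4·p_2/p_1, so x_1*(p_1,p_2) = (4·p_2/p_1)², and x_2* = (m − p_1·x_1*)/p_2.
Plugging in: x_1* = (4·9/4.2)² = 73.4694.

x_1* = 73.4694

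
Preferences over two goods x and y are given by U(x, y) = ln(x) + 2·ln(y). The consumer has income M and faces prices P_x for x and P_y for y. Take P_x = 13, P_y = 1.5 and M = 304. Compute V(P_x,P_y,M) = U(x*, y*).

Demand: x*(P_x,P_y,M) = 1/3·M/P_x and y* = 2/3·M/P_y.
At P_x=13, P_y=1.5, M=304: x* = 1/3·304/13 = 7.7949, y* = 135.1111.
Utility at the optimum: U(7.7949, 135.1111) = 11.8657.

V = 11.8657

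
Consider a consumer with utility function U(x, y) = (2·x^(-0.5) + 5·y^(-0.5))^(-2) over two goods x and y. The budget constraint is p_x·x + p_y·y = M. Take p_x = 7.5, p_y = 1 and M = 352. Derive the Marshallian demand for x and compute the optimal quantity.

x* = 24.1795

From the CES first-order condition, (2/5)·(y/x)^(1.5) = p_x/p_y.
Solve for the ratio: y/x = [(5/2)·p_x/p_y]^(2/3).
With the ratio pinned down, the budget gives x* = M/(p_x + p_y·(y/x)) and y* = (y/x)·x*.
Numerically y/x = 7.05777, so x* = 352/(7.5 + 1·7.05777) = 24.1795.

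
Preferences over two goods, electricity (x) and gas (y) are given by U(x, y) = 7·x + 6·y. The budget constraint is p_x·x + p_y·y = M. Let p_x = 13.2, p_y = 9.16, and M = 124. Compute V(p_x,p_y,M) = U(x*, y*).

V = 81.2227

Linear utility — the consumer picks whichever good has higher MU/price: 7/13.2 = 0.5303 vs 6/9.16 = 0.655.
y gives more utility per dollar, so spend all income on y: y* = M/p_y, x* = 0.
Numerically: x* = 0, y* = 13.5371.
Utility at the optimum: U(0, 13.5371) = 81.2227.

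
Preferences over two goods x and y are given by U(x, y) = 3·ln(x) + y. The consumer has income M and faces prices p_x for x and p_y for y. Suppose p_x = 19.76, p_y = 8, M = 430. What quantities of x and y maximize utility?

MU_x = 3/x, MU_y = 1. Tangency: 3/x = p_x/p_y.
So x*(p_x,p_y) = 3·p_y/p_x, independent of income; and y* = (M − 3·p_y)/p_y.
At the given prices: x* = 3·8/19.76 = 1.2146, and y* = 50.75.

x* = 1.2146, y* = 50.75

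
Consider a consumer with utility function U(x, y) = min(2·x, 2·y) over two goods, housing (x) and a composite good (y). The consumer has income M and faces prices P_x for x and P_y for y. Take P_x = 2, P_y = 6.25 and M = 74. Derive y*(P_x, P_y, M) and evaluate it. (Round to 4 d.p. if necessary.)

y* = 8.9697

Here 2·2 + 2·6.25 = 16.5, giving y* = 8.9697.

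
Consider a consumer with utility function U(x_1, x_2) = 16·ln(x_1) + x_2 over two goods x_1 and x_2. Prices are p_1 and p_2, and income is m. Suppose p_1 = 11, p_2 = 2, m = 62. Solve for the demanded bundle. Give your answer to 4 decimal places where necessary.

At the given prices: x_1* = 16·2/11 = 2.9091, and x_2* = 15.

x_1* = 2.9091, x_2* = 15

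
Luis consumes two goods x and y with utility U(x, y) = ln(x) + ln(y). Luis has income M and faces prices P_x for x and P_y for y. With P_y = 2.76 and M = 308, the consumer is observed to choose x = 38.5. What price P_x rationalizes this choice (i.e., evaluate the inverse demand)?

P_x = 4

Tangency: MRS = y/x = P_x/P_y.
Rearranging, P_y·y = P_x·x. Substituting into the budget gives P_x·x·(1 + 1) = M.
Demand: x*(P_x,P_y,M) = 0.5·M/P_x and y* = 0.5·M/P_y.
Set x* = 38.5 in the demand function and solve for P_x: P_x = 4.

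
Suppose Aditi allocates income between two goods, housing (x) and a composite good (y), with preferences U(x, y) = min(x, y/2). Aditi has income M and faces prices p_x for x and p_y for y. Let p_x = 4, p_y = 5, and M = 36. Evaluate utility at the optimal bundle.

V = 2.5714

Demand: x*(p_x,p_y,M) = M/(p_x + 2·p_y), y* = 2·M/(p_x + 2·p_y).
Here 4 + 2·5 = 14, giving x* = 2.5714 and y* = 5.1429.
Utility at the optimum: U(2.5714, 5.1429) = 2.5714.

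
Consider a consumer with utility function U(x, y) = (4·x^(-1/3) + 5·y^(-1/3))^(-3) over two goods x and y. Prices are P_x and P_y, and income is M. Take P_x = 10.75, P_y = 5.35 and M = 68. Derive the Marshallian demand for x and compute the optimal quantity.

x* = 3.174

MRS = MU_x/MU_y = (4/5)·(y/x)^(4/3). Set equal to P_x/P_y.
Solve for the ratio: y/x = [(5/4)·P_x/P_y]^(0.75).
Substitute y = (y/x)·x into the budget: x* = M/(P_x + P_y·(y/x)).
Numerically y/x = 1.995141, so x* = 68/(10.75 + 5.35·1.995141) = 3.174.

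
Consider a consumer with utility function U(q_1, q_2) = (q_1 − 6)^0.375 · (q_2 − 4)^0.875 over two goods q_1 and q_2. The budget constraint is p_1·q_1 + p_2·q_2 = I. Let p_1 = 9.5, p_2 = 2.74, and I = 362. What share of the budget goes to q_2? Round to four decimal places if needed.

This is Cobb-Douglas in (q_1−6, q_2−4): tangency gives 0.375·p_2·(q_2−4) = 0.875·p_1·(q_1−6).
After buying the subsistence bundle (6, 4), a share 0.3 of the remaining income goes to q_1: q_1* = 6 + 0.3·(I − 6p_1 − 4p_2)/p_1.
Discretionary income = 362 − 6·9.5 − 4·2.74 = 294.04; q_1* = 6 + 0.3·294.04/9.5 = 15.2855; q_2* = 4 + 0.7·294.04/2.74 = 79.1197.
Expenditure on q_2: 2.74·79.1197 = 216.788; share = 0.5989.

share on q_2 = 0.5989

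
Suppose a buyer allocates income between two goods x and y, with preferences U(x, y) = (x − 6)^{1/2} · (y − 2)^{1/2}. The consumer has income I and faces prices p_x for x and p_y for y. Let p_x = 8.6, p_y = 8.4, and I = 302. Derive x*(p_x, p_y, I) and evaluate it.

x* = 19.5814

Substituting into the budget: x* = 6 + 0.5·(I − 6·p_x − 2·p_y)/p_x, and y* = 2 + 0.5·(…)/p_y.
Discretionary income = 302 − 6·8.6 − 2·8.4 = 233.6; x* = 6 + 0.5·233.6/8.6 = 19.5814.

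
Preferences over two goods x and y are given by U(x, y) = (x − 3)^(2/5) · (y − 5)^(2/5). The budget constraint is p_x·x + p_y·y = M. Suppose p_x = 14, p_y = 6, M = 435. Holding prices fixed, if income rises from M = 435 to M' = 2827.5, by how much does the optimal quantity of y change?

Let x' = x−3, y' = y−5. MRS = y'/x' = p_x/p_y.
Substituting into the budget: x* = 3 + 0.5·(M − 3·p_x − 5·p_y)/p_x, and y* = 5 + 0.5·(…)/p_y.
Discretionary income = 435 − 3·14 − 5·6 = 363; y* = 5 + 0.5·363/6 = 35.25.
At M' = 2827.5: y* = 234.625. Change: 234.625 − 35.25 = 199.375.

Δy* = 199.375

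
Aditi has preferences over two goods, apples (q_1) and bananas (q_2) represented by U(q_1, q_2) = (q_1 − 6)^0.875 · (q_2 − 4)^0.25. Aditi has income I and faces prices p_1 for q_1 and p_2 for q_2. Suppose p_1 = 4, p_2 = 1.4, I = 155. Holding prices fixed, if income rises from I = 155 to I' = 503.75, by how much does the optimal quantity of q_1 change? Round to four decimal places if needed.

Δq_1* = 67.8125

MRS = (7/2)·(q_2−4)/(q_1−6). Tangency with p_1/p_2 gives q_2−4 = (2/7)·(p_1/p_2)·(q_1−6).
Substituting into the budget: q_1* = 6 + 7/9·(I − 6·p_1 − 4·p_2)/p_1, and q_2* = 4 + 2/9·(…)/p_2.
Discretionary income = 155 − 6·4 − 4·1.4 = 125.4; q_1* = 6 + 7/9·125.4/4 = 30.3833.
At I' = 503.75: q_1* = 98.1958. Change: 98.1958 − 30.3833 = 67.8125.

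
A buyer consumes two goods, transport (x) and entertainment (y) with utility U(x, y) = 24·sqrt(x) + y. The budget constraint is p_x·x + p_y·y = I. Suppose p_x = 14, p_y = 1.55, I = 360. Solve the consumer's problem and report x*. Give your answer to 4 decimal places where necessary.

x* = 1.7651

Utility is quasi-linear in y; the FOC for x is 12/√x = p_x/p_y.
Solve: √x = 12·p_y/p_x, so x*(p_x,p_y) = (12·p_y/p_x)², and y* = (I − p_x·x*)/p_y.
Plugging in: x* = (12·1.55/14)² = 1.7651.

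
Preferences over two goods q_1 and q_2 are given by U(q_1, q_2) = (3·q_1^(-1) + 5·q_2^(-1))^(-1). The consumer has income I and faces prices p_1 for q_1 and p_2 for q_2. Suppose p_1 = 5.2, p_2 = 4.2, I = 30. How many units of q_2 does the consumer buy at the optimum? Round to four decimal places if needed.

From the CES first-order condition, (3/5)·(q_2/q_1)^(2) = p_1/p_2.
Hence q_2/q_1 = ((5/3)·p_1/p_2)^(1/(2)), i.e. raised to the 0.5 power.
With the ratio pinned down, the budget gives q_1* = I/(p_1 + p_2·(q_2/q_1)) and q_2* = (q_2/q_1)·q_1*.
Numerically q_2/q_1 = 1.436486, so q_1* = 30/(5.2 + 4.2·1.436486) = 2.6706 and q_2* = 1.436486·2.6706 = 3.8363.

q_2* = 3.8363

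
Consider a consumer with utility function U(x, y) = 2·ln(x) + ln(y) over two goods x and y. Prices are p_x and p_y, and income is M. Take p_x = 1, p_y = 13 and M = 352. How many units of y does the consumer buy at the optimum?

y* = 9.0256

The MRS is 2·y/x. Set MRS = p_x/p_y.
Rearranging, p_y·y = (1/2)·p_x·x. Substituting into the budget gives p_x·x·(1 + (1/2)) = M.
Demand: x*(p_x,p_y,M) = 2/3·M/p_x and y* = 1/3·M/p_y.
At p_x=1, p_y=13, M=352: y* = 1/3·352/13 = 9.0256.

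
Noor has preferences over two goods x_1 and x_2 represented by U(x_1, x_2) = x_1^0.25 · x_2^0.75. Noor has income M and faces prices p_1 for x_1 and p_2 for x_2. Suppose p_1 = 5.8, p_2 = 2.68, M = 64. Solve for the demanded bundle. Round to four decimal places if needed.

x_1* = 2.7586, x_2* = 17.9104

Tangency: MRS = (1/3)·x_2/x_1 = p_1/p_2.
So 0.25·p_2·x_2 = 0.75·p_1·x_1; combined with the budget, a share 0.25 of income goes to x_1.
Demand: x_1*(p_1,p_2,M) = 0.25·M/p_1 and x_2* = 0.75·M/p_2.
At p_1=5.8, p_2=2.68, M=64: x_1* = 0.25·64/5.8 = 2.7586, x_2* = 17.9104.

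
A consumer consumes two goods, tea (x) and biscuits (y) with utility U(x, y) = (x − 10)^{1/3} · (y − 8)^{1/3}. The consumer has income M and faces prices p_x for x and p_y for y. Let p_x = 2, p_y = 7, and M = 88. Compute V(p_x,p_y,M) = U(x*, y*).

Discretionary income = 88 − 10·2 − 8·7 = 12; x* = 10 + 0.5·12/2 = 13; y* = 8 + 0.5·12/7 = 8.8571.
Utility at the optimum: U(13, 8.8571) = 1.37.

V = 1.37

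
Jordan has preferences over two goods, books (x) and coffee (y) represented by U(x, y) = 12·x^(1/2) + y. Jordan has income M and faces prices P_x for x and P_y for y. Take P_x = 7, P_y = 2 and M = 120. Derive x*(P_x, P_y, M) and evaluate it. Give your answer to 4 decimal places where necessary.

x* = 2.9388

Set MRS = P_x/P_y: 6·x^(−1/2) = P_x/P_y.
Solve: √x = 6·P_y/P_x, so x*(P_x,P_y) = (6·P_y/P_x)², and y* = (M − P_x·x*)/P_y.
Plugging in: x* = (6·2/7)² = 2.9388.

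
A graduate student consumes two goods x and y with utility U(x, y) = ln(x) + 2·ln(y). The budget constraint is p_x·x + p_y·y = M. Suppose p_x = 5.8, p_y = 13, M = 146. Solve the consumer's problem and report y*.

Tangency: MRS = (1/2)·y/x = p_x/p_y.
So p_y·y = 2·p_x·x; combined with the budget, a share 1/3 of income goes to x.
Demand: x*(p_x,p_y,M) = 1/3·M/p_x and y* = 2/3·M/p_y.
At p_x=5.8, p_y=13, M=146: y* = 2/3·146/13 = 7.4872.

y* = 7.4872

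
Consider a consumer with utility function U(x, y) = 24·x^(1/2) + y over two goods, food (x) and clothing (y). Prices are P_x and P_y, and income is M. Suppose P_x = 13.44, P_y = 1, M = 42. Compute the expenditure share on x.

share on x = 0.2551

Set MRS = P_x/P_y: 12·x^(−1/2) = P_x/P_y.
Thus x* = (12·P_y/P_x)² — independent of M — with the rest of income spent on y.
Plugging in: x* = (12·1/13.44)² = 0.7972, y* = 31.2857.
Expenditure on x: 13.44·0.7972 = 10.7143; share = 0.2551.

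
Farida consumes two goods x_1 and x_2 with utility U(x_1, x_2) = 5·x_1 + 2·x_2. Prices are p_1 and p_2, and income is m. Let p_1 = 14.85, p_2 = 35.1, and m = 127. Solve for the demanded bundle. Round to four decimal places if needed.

Linear utility — the consumer picks whichever good has higher MU/price: 5/14.85 = 0.3367 vs 2/35.1 = 0.057.
x_1 gives more utility per dollar, so spend all income on x_1: x_1* = m/p_1, x_2* = 0.
Numerically: x_1* = 8.5522, x_2* = 0.

x_1* = 8.5522, x_2* = 0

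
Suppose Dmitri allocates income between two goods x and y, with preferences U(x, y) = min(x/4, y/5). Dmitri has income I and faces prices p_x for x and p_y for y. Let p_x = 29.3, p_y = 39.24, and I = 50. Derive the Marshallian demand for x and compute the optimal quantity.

x* = 0.6382

Leontief preferences: the optimum is at the kink where x/4 = y/5, i.e. y = (5/4)·x.
Budget: p_x·x + p_y·(5/4)·x = I, so (4·p_x + 5·p_y)·x = 4·I.
Demand: x*(p_x,p_y,I) = 4·I/(4·p_x + 5·p_y), y* = 5·I/(4·p_x + 5·p_y).
Here 4·29.3 + 5·39.24 = 313.4, giving x* = 0.6382.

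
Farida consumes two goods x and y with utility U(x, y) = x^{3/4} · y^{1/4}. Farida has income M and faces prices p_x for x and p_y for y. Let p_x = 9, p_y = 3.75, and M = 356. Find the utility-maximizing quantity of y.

y* = 23.7333

The MRS is 3·y/x. Set MRS = p_x/p_y.
Rearranging, p_y·y = (1/3)·p_x·x. Substituting into the budget gives p_x·x·(1 + (1/3)) = M.
Demand: x*(p_x,p_y,M) = 0.75·M/p_x and y* = 0.25·M/p_y.
At p_x=9, p_y=3.75, M=356: y* = 0.25·356/3.75 = 23.7333.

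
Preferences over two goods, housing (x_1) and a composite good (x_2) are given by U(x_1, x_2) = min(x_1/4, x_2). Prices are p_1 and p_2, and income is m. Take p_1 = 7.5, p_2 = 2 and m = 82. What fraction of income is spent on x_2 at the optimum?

share on x_2 = 0.0625

Demand: x_1*(p_1,p_2,m) = 4·m/(4·p_1 + p_2), x_2* = m/(4·p_1 + p_2).
Here 4·7.5 + 2 = 32, giving x_1* = 10.25 and x_2* = 2.5625.
Expenditure on x_2: 2·2.5625 = 5.125; share = 0.0625.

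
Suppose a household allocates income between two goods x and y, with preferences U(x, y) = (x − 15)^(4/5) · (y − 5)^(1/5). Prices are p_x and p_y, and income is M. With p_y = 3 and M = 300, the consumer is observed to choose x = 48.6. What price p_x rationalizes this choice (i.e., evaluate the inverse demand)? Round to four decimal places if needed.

p_x = 5

This is Cobb-Douglas in (x−15, y−5): tangency gives 0.8·p_y·(y−5) = 0.2·p_x·(x−15).
After buying the subsistence bundle (15, 5), a share 0.8 of the remaining income goes to x: x* = 15 + 0.8·(M − 15p_x − 5p_y)/p_x.
Set x* = 48.6 in the demand function and solve for p_x: p_x = 5.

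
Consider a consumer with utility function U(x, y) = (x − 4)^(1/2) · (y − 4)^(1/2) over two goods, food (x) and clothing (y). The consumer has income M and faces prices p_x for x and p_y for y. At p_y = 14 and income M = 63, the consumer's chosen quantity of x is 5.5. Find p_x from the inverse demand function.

p_x = 1

MRS = (y−4)/(x−4). Tangency with p_x/p_y gives y−4 = (p_x/p_y)·(x−4).
After buying the subsistence bundle (4, 4), a share 0.5 of the remaining income goes to x: x* = 4 + 0.5·(M − 4p_x − 4p_y)/p_x.
Set x* = 5.5 in the demand function and solve for p_x: p_x = 1.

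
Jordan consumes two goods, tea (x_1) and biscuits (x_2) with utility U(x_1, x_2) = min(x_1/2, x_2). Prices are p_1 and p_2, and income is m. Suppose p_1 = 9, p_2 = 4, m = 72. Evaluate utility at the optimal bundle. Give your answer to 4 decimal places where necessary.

Demand: x_1*(p_1,p_2,m) = 2·m/(2·p_1 + p_2), x_2* = m/(2·p_1 + p_2).
Here 2·9 + 4 = 22, giving x_1* = 6.5455 and x_2* = 3.2727.
Utility at the optimum: U(6.5455, 3.2727) = 3.2727.

V = 3.2727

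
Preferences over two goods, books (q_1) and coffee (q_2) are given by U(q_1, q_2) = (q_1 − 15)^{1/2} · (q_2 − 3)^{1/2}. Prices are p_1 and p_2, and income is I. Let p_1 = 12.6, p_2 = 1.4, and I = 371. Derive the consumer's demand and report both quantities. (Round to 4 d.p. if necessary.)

Let q_1' = q_1−15, q_2' = q_2−3. MRS = q_2'/q_1' = p_1/p_2.
After buying the subsistence bundle (15, 3), a share 0.5 of the remaining income goes to q_1: q_1* = 15 + 0.5·(I − 15p_1 − 3p_2)/p_1.
Discretionary income = 371 − 15·12.6 − 3·1.4 = 177.8; q_1* = 15 + 0.5·177.8/12.6 = 22.0556; q_2* = 3 + 0.5·177.8/1.4 = 66.5.

q_1* = 22.0556, q_2* = 66.5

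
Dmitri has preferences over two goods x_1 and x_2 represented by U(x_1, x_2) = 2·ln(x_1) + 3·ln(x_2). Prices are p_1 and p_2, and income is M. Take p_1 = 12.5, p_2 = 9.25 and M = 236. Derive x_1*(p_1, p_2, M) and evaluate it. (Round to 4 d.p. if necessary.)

x_1* = 7.552

MU_x_1/MU_x_2 = (2·x_2)/(3·x_1); tangency sets this equal to p_1/p_2.
Rearranging, p_2·x_2 = (3/2)·p_1·x_1. Substituting into the budget gives p_1·x_1·(1 + (3/2)) = M.
Demand: x_1*(p_1,p_2,M) = 0.4·M/p_1 and x_2* = 0.6·M/p_2.
At p_1=12.5, p_2=9.25, M=236: x_1* = 0.4·236/12.5 = 7.552.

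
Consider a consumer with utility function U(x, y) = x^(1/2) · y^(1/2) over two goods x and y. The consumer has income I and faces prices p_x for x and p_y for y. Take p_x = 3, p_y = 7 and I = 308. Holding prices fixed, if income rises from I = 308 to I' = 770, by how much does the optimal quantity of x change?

MU_x/MU_y = (0.5·y)/(0.5·x); tangency sets this equal to p_x/p_y.
So 0.5·p_y·y = 0.5·p_x·x; combined with the budget, a share 0.5 of income goes to x.
Demand: x*(p_x,p_y,I) = 0.5·I/p_x and y* = 0.5·I/p_y.
At p_x=3, p_y=7, I=308: x* = 0.5·308/3 = 51.3333.
At I' = 770: x* = 128.3333. Change: 128.3333 − 51.3333 = 77.

Δx* = 77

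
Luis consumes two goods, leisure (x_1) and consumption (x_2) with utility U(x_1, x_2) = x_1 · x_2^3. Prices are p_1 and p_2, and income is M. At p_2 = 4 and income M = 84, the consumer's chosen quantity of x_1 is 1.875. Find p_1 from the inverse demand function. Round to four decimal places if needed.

The MRS is (1/3)·x_2/x_1. Set MRS = p_1/p_2.
So p_2·x_2 = 3·p_1·x_1; combined with the budget, a share 0.25 of income goes to x_1.
Demand: x_1*(p_1,p_2,M) = 0.25·M/p_1 and x_2* = 0.75·M/p_2.
Set x_1* = 1.875 in the demand function and solve for p_1: p_1 = 11.2.

p_1 = 11.2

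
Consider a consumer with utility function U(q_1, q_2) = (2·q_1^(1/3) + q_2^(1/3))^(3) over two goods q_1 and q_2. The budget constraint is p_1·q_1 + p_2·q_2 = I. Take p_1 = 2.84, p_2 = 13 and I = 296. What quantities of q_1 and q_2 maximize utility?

q_1* = 89.4446, q_2* = 3.229

From the CES first-order condition, 2·(q_2/q_1)^(2/3) = p_1/p_2.
Solve for the ratio: q_2/q_1 = [(1/2)·p_1/p_2]^(1.5).
With the ratio pinned down, the budget gives q_1* = I/(p_1 + p_2·(q_2/q_1)) and q_2* = (q_2/q_1)·q_1*.
Numerically q_2/q_1 = 0.036101, so q_1* = 296/(2.84 + 13·0.036101) = 89.4446 and q_2* = 0.036101·89.4446 = 3.229.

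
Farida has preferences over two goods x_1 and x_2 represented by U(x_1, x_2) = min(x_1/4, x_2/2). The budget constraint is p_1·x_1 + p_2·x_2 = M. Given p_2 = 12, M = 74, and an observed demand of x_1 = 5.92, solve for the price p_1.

Leontief preferences: the optimum is at the kink where x_1/4 = x_2/2, i.e. x_2 = (1/2)·x_1.
Budget: p_1·x_1 + p_2·(1/2)·x_1 = M, so (4·p_1 + 2·p_2)·x_1 = 4·M.
Demand: x_1*(p_1,p_2,M) = 4·M/(4·p_1 + 2·p_2), x_2* = 2·M/(4·p_1 + 2·p_2).
Set x_1* = 5.92 in the demand function and solve for p_1: p_1 = 6.5.

p_1 = 6.5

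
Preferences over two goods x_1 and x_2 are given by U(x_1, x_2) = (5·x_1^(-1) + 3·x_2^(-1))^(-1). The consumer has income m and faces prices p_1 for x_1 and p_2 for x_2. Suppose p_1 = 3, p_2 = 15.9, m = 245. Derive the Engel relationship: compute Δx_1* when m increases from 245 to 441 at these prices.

Δx_1* = 23.4737

MRS = MU_x_1/MU_x_2 = (5/3)·(x_2/x_1)^(2). Set equal to p_1/p_2.
Hence x_2/x_1 = ((3/5)·p_1/p_2)^(1/(2)), i.e. raised to the 0.5 power.
Substitute x_2 = (x_2/x_1)·x_1 into the budget: x_1* = m/(p_1 + p_2·(x_2/x_1)).
Numerically x_2/x_1 = 0.336463, so x_1* = 245/(3 + 15.9·0.336463) = 29.3421.
At m' = 441: x_1* = 52.8158. Change: 52.8158 − 29.3421 = 23.4737.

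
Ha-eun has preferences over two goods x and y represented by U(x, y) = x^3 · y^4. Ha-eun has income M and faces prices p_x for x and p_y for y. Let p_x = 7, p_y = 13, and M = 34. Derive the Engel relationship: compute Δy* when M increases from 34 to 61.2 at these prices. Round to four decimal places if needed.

Δy* = 1.1956

MU_x/MU_y = (3·y)/(4·x); tangency sets this equal to p_x/p_y.
Rearranging, p_y·y = (4/3)·p_x·x. Substituting into the budget gives p_x·x·(1 + (4/3)) = M.
Demand: x*(p_x,p_y,M) = 3/7·M/p_x and y* = 4/7·M/p_y.
At p_x=7, p_y=13, M=34: y* = 4/7·34/13 = 1.4945.
At M' = 61.2: y* = 2.6901. Change: 2.6901 − 1.4945 = 1.1956.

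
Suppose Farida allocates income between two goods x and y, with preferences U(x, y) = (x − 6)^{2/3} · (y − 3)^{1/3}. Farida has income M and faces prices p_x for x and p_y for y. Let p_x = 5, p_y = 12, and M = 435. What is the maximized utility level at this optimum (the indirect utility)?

V = 29.1665

Substituting into the budget: x* = 6 + 2/3·(M − 6·p_x − 3·p_y)/p_x, and y* = 3 + 1/3·(…)/p_y.
Discretionary income = 435 − 6·5 − 3·12 = 369; x* = 6 + 2/3·369/5 = 55.2; y* = 3 + 1/3·369/12 = 13.25.
Utility at the optimum: U(55.2, 13.25) = 29.1665.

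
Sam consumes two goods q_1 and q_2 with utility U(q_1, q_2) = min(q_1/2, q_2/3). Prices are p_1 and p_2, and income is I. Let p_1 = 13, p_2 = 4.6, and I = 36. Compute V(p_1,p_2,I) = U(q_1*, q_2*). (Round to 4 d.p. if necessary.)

With perfect complements, no substitution: consume in ratio q_1:q_2 = 2:3.
Budget: p_1·q_1 + p_2·(3/2)·q_1 = I, so (2·p_1 + 3·p_2)·q_1 = 2·I.
Demand: q_1*(p_1,p_2,I) = 2·I/(2·p_1 + 3·p_2), q_2* = 3·I/(2·p_1 + 3·p_2).
Here 2·13 + 3·4.6 = 39.8, giving q_1* = 1.809 and q_2* = 2.7136.
Utility at the optimum: U(1.809, 2.7136) = 0.9045.

V = 0.9045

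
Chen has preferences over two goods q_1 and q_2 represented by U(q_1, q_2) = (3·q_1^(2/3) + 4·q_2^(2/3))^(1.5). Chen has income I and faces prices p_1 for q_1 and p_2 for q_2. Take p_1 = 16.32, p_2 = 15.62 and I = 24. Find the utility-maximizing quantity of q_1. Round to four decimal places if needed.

From the CES first-order condition, (3/4)·(q_2/q_1)^(1/3) = p_1/p_2.
Solve for the ratio: q_2/q_1 = [(4/3)·p_1/p_2]^(3).
With the ratio pinned down, the budget gives q_1* = I/(p_1 + p_2·(q_2/q_1)) and q_2* = (q_2/q_1)·q_1*.
Numerically q_2/q_1 = 2.703545, so q_1* = 24/(16.32 + 15.62·2.703545) = 0.4099.

q_1* = 0.4099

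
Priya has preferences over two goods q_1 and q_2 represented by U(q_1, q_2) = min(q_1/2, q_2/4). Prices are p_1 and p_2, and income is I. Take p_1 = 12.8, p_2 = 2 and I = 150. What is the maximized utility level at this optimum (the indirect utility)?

V = 4.4643

Leontief preferences: the optimum is at the kink where q_1/2 = q_2/4, i.e. q_2 = 2·q_1.
Budget: p_1·q_1 + p_2·2·q_1 = I, so (2·p_1 + 4·p_2)·q_1 = 2·I.
Demand: q_1*(p_1,p_2,I) = 2·I/(2·p_1 + 4·p_2), q_2* = 4·I/(2·p_1 + 4·p_2).
Here 2·12.8 + 4·2 = 33.6, giving q_1* = 8.9286 and q_2* = 17.8571.
Utility at the optimum: U(8.9286, 17.8571) = 4.4643.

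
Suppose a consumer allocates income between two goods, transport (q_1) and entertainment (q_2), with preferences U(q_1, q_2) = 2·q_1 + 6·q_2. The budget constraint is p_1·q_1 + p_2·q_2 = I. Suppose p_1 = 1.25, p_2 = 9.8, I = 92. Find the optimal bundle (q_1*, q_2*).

q_1* = 73.6, q_2* = 0

Perfect substitutes: compare marginal utility per dollar. 2/p_1 vs 6/p_2 → 1.6 vs 0.6122.
q_1 gives more utility per dollar, so spend all income on q_1: q_1* = I/p_1, q_2* = 0.
Numerically: q_1* = 73.6, q_2* = 0.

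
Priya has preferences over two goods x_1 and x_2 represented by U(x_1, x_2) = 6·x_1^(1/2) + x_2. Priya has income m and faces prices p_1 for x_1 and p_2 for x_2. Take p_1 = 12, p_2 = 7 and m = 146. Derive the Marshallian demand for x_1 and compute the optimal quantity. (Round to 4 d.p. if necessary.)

Utility is quasi-linear in x_2; the FOC for x_1 is 3/√x_1 = p_1/p_2.
Solve: √x_1 = 3·p_2/p_1, so x_1*(p_1,p_2) = (3·p_2/p_1)², and x_2* = (m − p_1·x_1*)/p_2.
Plugging in: x_1* = (3·7/12)² = 3.0625.

x_1* = 3.0625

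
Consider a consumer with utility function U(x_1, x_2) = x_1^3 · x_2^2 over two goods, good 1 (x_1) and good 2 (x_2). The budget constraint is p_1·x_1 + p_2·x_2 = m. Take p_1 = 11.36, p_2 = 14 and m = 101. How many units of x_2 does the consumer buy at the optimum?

Demand: x_1*(p_1,p_2,m) = 0.6·m/p_1 and x_2* = 0.4·m/p_2.
At p_1=11.36, p_2=14, m=101: x_2* = 0.4·101/14 = 2.8857.

x_2* = 2.8857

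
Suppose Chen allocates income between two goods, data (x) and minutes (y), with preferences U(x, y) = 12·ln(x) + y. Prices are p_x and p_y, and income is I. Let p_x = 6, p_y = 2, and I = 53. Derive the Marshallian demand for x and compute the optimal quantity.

x* = 4

At the given prices: x* = 12·2/6 = 4.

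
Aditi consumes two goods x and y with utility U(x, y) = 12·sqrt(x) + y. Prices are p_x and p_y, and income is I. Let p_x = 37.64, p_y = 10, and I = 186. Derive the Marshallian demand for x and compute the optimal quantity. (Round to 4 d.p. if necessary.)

x* = 2.541

Utility is quasi-linear in y; the FOC for x is 6/√x = p_x/p_y.
Solve: √x = 6·p_y/p_x, so x*(p_x,p_y) = (6·p_y/p_x)², and y* = (I − p_x·x*)/p_y.
Plugging in: x* = (6·10/37.64)² = 2.541.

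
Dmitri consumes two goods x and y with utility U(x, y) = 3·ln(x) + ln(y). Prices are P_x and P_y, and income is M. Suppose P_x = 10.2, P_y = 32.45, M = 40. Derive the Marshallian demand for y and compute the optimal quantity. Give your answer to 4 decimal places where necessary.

y* = 0.3082

MU_x/MU_y = (3·y)/(x); tangency sets this equal to P_x/P_y.
Rearranging, P_y·y = (1/3)·P_x·x. Substituting into the budget gives P_x·x·(1 + (1/3)) = M.
Demand: x*(P_x,P_y,M) = 0.75·M/P_x and y* = 0.25·M/P_y.
At P_x=10.2, P_y=32.45, M=40: y* = 0.25·40/32.45 = 0.3082.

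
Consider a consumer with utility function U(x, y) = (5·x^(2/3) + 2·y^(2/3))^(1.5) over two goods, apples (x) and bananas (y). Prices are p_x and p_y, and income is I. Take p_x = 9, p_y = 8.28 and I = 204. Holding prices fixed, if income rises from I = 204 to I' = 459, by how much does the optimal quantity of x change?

Δx* = 26.3415

MU_x ∝ 5·x^(-1/3), MU_y ∝ 2·y^(-1/3), so MRS = (5/2)·(y/x)^(1/3) = p_x/p_y.
Solve for the ratio: y/x = [(2/5)·p_x/p_y]^(3).
With the ratio pinned down, the budget gives x* = I/(p_x + p_y·(y/x)) and y* = (y/x)·x*.
Numerically y/x = 0.08219, so x* = 204/(9 + 8.28·0.08219) = 21.0732.
At I' = 459: x* = 47.4148. Change: 47.4148 − 21.0732 = 26.3415.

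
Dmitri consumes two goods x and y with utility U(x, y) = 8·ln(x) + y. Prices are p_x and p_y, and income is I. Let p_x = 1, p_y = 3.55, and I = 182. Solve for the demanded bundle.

MU_x = 8/x, MU_y = 1. Tangency: 8/x = p_x/p_y.
So x*(p_x,p_y) = 8·p_y/p_x, independent of income; and y* = (I − 8·p_y)/p_y.
At the given prices: x* = 8·3.55/1 = 28.4, and y* = 43.2676.

x* = 28.4, y* = 43.2676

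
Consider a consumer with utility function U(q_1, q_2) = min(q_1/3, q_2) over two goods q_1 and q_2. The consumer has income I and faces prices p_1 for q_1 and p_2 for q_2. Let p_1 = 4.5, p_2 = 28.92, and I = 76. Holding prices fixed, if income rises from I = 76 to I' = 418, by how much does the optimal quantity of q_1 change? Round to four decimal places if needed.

With perfect complements, no substitution: consume in ratio q_1:q_2 = 3:1.
Budget: p_1·q_1 + p_2·(1/3)·q_1 = I, so (3·p_1 + p_2)·q_1 = 3·I.
Demand: q_1*(p_1,p_2,I) = 3·I/(3·p_1 + p_2), q_2* = I/(3·p_1 + p_2).
Here 3·4.5 + 28.92 = 42.42, giving q_1* = 5.3748.
At I' = 418: q_1* = 29.5615. Change: 29.5615 − 5.3748 = 24.1867.

Δq_1* = 24.1867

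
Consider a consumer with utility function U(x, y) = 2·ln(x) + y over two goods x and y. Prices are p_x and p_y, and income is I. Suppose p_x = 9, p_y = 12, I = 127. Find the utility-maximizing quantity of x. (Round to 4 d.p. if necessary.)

So x*(p_x,p_y) = 2·p_y/p_x, independent of income; and y* = (I − 2·p_y)/p_y.
At the given prices: x* = 2·12/9 = 2.6667.

x* = 2.6667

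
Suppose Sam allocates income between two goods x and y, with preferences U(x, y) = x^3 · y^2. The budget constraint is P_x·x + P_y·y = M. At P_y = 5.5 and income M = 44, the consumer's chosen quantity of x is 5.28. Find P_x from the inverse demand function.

P_x = 5

MU_x/MU_y = (3·y)/(2·x); tangency sets this equal to P_x/P_y.
Rearranging, P_y·y = (2/3)·P_x·x. Substituting into the budget gives P_x·x·(1 + (2/3)) = M.
Demand: x*(P_x,P_y,M) = 0.6·M/P_x and y* = 0.4·M/P_y.
Set x* = 5.28 in the demand function and solve for P_x: P_x = 5.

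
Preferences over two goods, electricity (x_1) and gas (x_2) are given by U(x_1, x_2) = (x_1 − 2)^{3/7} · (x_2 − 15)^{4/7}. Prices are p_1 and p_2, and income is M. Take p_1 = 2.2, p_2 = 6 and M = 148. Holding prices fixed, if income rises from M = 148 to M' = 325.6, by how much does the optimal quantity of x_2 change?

After buying the subsistence bundle (2, 15), a share 3/7 of the remaining income goes to x_1: x_1* = 2 + 3/7·(M − 2p_1 − 15p_2)/p_1.
Discretionary income = 148 − 2·2.2 − 15·6 = 53.6; x_2* = 15 + 4/7·53.6/6 = 20.1048.
At M' = 325.6: x_2* = 37.019. Change: 37.019 − 20.1048 = 16.9143.

Δx_2* = 16.9143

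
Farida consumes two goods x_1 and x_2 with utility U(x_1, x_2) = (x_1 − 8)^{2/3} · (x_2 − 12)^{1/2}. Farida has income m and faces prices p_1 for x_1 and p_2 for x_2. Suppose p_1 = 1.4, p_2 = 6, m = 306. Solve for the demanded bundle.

This is Cobb-Douglas in (x_1−8, x_2−12): tangency gives 2/3·p_2·(x_2−12) = 0.5·p_1·(x_1−8).
Substituting into the budget: x_1* = 8 + 4/7·(m − 8·p_1 − 12·p_2)/p_1, and x_2* = 12 + 3/7·(…)/p_2.
Discretionary income = 306 − 8·1.4 − 12·6 = 222.8; x_1* = 8 + 4/7·222.8/1.4 = 98.9388; x_2* = 12 + 3/7·222.8/6 = 27.9143.

x_1* = 98.9388, x_2* = 27.9143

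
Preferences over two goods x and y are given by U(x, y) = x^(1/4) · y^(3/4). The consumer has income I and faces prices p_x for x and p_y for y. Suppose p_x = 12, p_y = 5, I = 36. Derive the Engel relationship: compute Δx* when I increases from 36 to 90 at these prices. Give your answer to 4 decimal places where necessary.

Δx* = 1.125

Tangency: MRS = (1/3)·y/x = p_x/p_y.
So 0.25·p_y·y = 0.75·p_x·x; combined with the budget, a share 0.25 of income goes to x.
Demand: x*(p_x,p_y,I) = 0.25·I/p_x and y* = 0.75·I/p_y.
At p_x=12, p_y=5, I=36: x* = 0.25·36/12 = 0.75.
At I' = 90: x* = 1.875. Change: 1.875 − 0.75 = 1.125.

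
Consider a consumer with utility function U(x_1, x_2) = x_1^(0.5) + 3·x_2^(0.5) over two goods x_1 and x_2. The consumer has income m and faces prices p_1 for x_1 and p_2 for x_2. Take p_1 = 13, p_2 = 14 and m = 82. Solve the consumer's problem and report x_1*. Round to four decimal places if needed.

MRS = MU_x_1/MU_x_2 = (1/3)·(x_2/x_1)^(0.5). Set equal to p_1/p_2.
Solve for the ratio: x_2/x_1 = [3·p_1/p_2]^(2).
Substitute x_2 = (x_2/x_1)·x_1 into the budget: x_1* = m/(p_1 + p_2·(x_2/x_1)).
Numerically x_2/x_1 = 7.760204, so x_1* = 82/(13 + 14·7.760204) = 0.6741.

x_1* = 0.6741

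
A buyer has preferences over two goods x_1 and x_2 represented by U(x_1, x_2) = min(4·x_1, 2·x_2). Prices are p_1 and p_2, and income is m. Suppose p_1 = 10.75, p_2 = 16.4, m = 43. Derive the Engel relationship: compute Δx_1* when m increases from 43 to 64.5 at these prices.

Δx_1* = 0.4937

Demand: x_1*(p_1,p_2,m) = 2·m/(2·p_1 + 4·p_2), x_2* = 4·m/(2·p_1 + 4·p_2).
Here 2·10.75 + 4·16.4 = 87.1, giving x_1* = 0.9874.
At m' = 64.5: x_1* = 1.4811. Change: 1.4811 − 0.9874 = 0.4937.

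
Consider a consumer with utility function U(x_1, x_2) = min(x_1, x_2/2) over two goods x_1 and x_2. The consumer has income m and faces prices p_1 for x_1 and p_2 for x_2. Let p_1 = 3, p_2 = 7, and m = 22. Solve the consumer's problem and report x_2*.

Leontief preferences: the optimum is at the kink where x_1/1 = x_2/2, i.e. x_2 = 2·x_1.
Budget: p_1·x_1 + p_2·2·x_1 = m, so (p_1 + 2·p_2)·x_1 = m.
Demand: x_1*(p_1,p_2,m) = m/(p_1 + 2·p_2), x_2* = 2·m/(p_1 + 2·p_2).
Here 3 + 2·7 = 17, giving x_2* = 2.5882.

x_2* = 2.5882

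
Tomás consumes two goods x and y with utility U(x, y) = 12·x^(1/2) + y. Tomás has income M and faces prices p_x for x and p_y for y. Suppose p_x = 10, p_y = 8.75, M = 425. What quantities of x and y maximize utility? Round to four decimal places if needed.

x* = 27.5625, y* = 17.0714

Utility is quasi-linear in y; the FOC for x is 6/√x = p_x/p_y.
Thus x* = (6·p_y/p_x)² — independent of M — with the rest of income spent on y.
Plugging in: x* = (6·8.75/10)² = 27.5625, y* = 17.0714.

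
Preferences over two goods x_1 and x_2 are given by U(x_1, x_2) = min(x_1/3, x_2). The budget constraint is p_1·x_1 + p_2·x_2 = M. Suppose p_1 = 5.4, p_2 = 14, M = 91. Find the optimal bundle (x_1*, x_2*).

With perfect complements, no substitution: consume in ratio x_1:x_2 = 3:1.
Budget: p_1·x_1 + p_2·(1/3)·x_1 = M, so (3·p_1 + p_2)·x_1 = 3·M.
Demand: x_1*(p_1,p_2,M) = 3·M/(3·p_1 + p_2), x_2* = M/(3·p_1 + p_2).
Here 3·5.4 + 14 = 30.2, giving x_1* = 9.0397 and x_2* = 3.0132.

x_1* = 9.0397, x_2* = 3.0132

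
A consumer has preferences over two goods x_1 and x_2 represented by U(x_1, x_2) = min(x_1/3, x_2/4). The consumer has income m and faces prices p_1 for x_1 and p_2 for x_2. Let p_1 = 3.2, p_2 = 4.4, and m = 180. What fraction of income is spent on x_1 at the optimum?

Leontief preferences: the optimum is at the kink where x_1/3 = x_2/4, i.e. x_2 = (4/3)·x_1.
Budget: p_1·x_1 + p_2·(4/3)·x_1 = m, so (3·p_1 + 4·p_2)·x_1 = 3·m.
Demand: x_1*(p_1,p_2,m) = 3·m/(3·p_1 + 4·p_2), x_2* = 4·m/(3·p_1 + 4·p_2).
Here 3·3.2 + 4·4.4 = 27.2, giving x_1* = 19.8529 and x_2* = 26.4706.
Expenditure on x_1: 3.2·19.8529 = 63.5294; share = 0.3529.

share on x_1 = 0.3529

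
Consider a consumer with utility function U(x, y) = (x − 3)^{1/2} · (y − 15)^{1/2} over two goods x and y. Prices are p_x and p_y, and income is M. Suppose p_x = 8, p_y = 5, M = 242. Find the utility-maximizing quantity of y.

y* = 29.3

MRS = (y−15)/(x−3). Tangency with p_x/p_y gives y−15 = (p_x/p_y)·(x−3).
After buying the subsistence bundle (3, 15), a share 0.5 of the remaining income goes to x: x* = 3 + 0.5·(M − 3p_x − 15p_y)/p_x.
Discretionary income = 242 − 3·8 − 15·5 = 143; y* = 15 + 0.5·143/5 = 29.3.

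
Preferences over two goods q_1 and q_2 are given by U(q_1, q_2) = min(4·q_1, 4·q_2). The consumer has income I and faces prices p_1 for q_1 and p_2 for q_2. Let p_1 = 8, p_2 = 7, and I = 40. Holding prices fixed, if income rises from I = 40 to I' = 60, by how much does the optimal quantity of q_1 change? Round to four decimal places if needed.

Leontief preferences: the optimum is at the kink where q_1/4 = q_2/4, i.e. q_2 = q_1.
Budget: p_1·q_1 + p_2·q_1 = I, so (4·p_1 + 4·p_2)·q_1 = 4·I.
Demand: q_1*(p_1,p_2,I) = 4·I/(4·p_1 + 4·p_2), q_2* = 4·I/(4·p_1 + 4·p_2).
Here 4·8 + 4·7 = 60, giving q_1* = 2.6667.
At I' = 60: q_1* = 4. Change: 4 − 2.6667 = 1.3333.

Δq_1* = 1.3333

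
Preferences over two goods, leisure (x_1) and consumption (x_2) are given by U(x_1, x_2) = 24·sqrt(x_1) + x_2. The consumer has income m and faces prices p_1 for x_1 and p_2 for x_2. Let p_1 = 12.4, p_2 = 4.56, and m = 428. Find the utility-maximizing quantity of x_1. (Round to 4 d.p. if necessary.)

Set MRS = p_1/p_2: 12·x_1^(−1/2) = p_1/p_2.
Solve: √x_1 = 12·p_2/p_1, so x_1*(p_1,p_2) = (12·p_2/p_1)², and x_2* = (m − p_1·x_1*)/p_2.
Plugging in: x_1* = (12·4.56/12.4)² = 19.4737.

x_1* = 19.4737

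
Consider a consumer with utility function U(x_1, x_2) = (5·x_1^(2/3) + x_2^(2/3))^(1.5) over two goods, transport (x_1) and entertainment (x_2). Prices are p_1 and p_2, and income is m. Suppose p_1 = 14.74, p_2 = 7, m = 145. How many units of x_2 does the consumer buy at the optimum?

x_2* = 0.7096

From the CES first-order condition, 5·(x_2/x_1)^(1/3) = p_1/p_2.
Hence x_2/x_1 = ((1/5)·p_1/p_2)^(1/(1/3)), i.e. raised to the 3 power.
Substitute x_2 = (x_2/x_1)·x_1 into the budget: x_1* = m/(p_1 + p_2·(x_2/x_1)).
Numerically x_2/x_1 = 0.074694, so x_1* = 145/(14.74 + 7·0.074694) = 9.5002 and x_2* = 0.074694·9.5002 = 0.7096.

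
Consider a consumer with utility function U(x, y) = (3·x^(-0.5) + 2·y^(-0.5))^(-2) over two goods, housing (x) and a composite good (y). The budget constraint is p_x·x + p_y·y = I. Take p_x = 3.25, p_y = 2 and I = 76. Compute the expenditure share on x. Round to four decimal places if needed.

share on x = 0.6064

MU_x ∝ 3·x^(-1.5), MU_y ∝ 2·y^(-1.5), so MRS = (3/2)·(y/x)^(1.5) = p_x/p_y.
Hence y/x = ((2/3)·p_x/p_y)^(1/(1.5)), i.e. raised to the 2/3 power.
Substitute y = (y/x)·x into the budget: x* = I/(p_x + p_y·(y/x)).
Numerically y/x = 1.054811, so x* = 76/(3.25 + 2·1.054811) = 14.1801 and y* = 1.054811·14.1801 = 14.9573.
Expenditure on x: 3.25·14.1801 = 46.0853; share = 0.6064.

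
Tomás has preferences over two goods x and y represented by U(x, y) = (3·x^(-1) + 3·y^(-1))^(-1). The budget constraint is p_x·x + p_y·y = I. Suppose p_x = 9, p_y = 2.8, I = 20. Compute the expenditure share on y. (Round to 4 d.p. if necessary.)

share on y = 0.3581

Substitute y = (y/x)·x into the budget: x* = I/(p_x + p_y·(y/x)).
Numerically y/x = 1.792843, so x* = 20/(9 + 2.8·1.792843) = 1.4265 and y* = 1.792843·1.4265 = 2.5576.
Expenditure on y: 2.8·2.5576 = 7.1612; share = 0.3581.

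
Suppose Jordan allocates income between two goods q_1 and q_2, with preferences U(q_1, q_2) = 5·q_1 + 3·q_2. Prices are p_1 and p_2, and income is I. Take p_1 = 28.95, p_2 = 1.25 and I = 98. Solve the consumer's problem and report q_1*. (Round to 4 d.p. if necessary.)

q_2 gives more utility per dollar, so spend all income on q_2: q_2* = I/p_2, q_1* = 0.
Numerically: q_1* = 0, q_2* = 78.4.

q_1* = 0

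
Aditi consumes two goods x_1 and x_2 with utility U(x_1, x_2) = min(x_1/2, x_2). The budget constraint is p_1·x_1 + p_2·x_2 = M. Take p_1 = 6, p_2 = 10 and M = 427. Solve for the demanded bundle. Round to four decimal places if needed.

x_1* = 38.8182, x_2* = 19.4091

With perfect complements, no substitution: consume in ratio x_1:x_2 = 2:1.
Budget: p_1·x_1 + p_2·(1/2)·x_1 = M, so (2·p_1 + p_2)·x_1 = 2·M.
Demand: x_1*(p_1,p_2,M) = 2·M/(2·p_1 + p_2), x_2* = M/(2·p_1 + p_2).
Here 2·6 + 10 = 22, giving x_1* = 38.8182 and x_2* = 19.4091.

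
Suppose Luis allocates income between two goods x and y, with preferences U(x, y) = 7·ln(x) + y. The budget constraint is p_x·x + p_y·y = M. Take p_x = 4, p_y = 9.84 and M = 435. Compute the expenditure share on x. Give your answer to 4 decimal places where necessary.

share on x = 0.1583

Set MRS = p_x/p_y: (7/x)/1 = p_x/p_y.
So x*(p_x,p_y) = 7·p_y/p_x, independent of income; and y* = (M − 7·p_y)/p_y.
At the given prices: x* = 7·9.84/4 = 17.22, and y* = 37.2073.
Expenditure on x: 4·17.22 = 68.88; share = 0.1583.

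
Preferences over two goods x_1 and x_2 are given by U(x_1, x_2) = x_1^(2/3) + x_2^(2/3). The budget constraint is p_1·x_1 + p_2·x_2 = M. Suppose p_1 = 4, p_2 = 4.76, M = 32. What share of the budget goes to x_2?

MRS = MU_x_1/MU_x_2 = (x_2/x_1)^(1/3). Set equal to p_1/p_2.
Hence x_2/x_1 = (p_1/p_2)^(1/(1/3)), i.e. raised to the 3 power.
Substitute x_2 = (x_2/x_1)·x_1 into the budget: x_1* = M/(p_1 + p_2·(x_2/x_1)).
Numerically x_2/x_1 = 0.593416, so x_1* = 32/(4 + 4.76·0.593416) = 4.6889 and x_2* = 0.593416·4.6889 = 2.7825.
Expenditure on x_2: 4.76·2.7825 = 13.2445; share = 0.4139.

share on x_2 = 0.4139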